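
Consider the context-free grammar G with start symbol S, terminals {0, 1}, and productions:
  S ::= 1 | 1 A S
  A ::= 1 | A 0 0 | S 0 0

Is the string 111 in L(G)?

yes

S ⇒ 1AS ⇒ 11S ⇒ 111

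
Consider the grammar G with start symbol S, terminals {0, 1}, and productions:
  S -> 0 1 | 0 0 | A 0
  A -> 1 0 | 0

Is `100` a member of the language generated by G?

yes

S ⇒ A0 ⇒ 100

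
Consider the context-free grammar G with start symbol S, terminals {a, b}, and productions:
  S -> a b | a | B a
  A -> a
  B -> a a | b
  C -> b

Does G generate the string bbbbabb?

no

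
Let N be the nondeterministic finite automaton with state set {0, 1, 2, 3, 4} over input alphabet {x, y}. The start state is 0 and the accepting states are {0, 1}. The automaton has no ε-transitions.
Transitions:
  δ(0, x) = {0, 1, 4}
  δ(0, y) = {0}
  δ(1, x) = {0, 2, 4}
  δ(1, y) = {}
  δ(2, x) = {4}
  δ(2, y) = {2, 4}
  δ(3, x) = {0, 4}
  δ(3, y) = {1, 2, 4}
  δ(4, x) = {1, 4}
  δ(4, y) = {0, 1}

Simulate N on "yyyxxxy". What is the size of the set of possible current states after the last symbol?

4

Start: {0}
read y: {0}
read y: {0}
read y: {0}
read x: {0, 1, 4}
read x: {0, 1, 2, 4}
read x: {0, 1, 2, 4}
read y: {0, 1, 2, 4}
Final reachable set {0, 1, 2, 4} has 4 states.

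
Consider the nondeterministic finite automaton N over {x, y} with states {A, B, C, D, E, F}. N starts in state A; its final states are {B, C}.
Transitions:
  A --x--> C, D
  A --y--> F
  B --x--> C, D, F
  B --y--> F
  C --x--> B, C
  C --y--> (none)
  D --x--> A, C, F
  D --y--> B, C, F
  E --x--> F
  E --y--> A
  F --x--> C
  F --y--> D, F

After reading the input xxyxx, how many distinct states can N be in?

Start: {A}
read x: {C, D}
read x: {A, B, C, F}
read y: {D, F}
read x: {A, C, F}
read x: {B, C, D}
Final reachable set {B, C, D} has 3 states.

3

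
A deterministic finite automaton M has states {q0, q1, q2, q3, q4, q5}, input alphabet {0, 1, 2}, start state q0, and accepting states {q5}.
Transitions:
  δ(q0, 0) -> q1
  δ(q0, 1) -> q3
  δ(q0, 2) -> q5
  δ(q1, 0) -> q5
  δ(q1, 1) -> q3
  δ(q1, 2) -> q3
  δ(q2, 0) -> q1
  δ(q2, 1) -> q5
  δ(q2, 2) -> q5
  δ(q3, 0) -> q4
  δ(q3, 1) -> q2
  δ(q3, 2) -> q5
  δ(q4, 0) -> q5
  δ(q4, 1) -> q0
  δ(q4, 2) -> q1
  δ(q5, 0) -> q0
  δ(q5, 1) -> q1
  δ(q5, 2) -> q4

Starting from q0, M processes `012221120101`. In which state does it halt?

q0 --0--> q1
q1 --1--> q3
q3 --2--> q5
q5 --2--> q4
q4 --2--> q1
q1 --1--> q3
q3 --1--> q2
q2 --2--> q5
q5 --0--> q0
q0 --1--> q3
q3 --0--> q4
q4 --1--> q0

q0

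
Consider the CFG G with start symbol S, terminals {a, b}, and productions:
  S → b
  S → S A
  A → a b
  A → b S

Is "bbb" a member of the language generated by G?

S ⇒ SA ⇒ bA ⇒ bbS ⇒ bbb

yes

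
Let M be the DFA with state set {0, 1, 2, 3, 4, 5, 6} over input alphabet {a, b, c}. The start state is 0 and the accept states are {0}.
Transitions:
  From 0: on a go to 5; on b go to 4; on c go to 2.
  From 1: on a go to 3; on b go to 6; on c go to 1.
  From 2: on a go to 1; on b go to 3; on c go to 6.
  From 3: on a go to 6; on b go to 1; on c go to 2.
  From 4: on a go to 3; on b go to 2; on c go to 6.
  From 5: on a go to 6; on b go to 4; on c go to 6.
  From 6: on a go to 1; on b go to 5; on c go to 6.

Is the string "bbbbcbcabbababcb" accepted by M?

0 --b--> 4
4 --b--> 2
2 --b--> 3
3 --b--> 1
1 --c--> 1
1 --b--> 6
6 --c--> 6
6 --a--> 1
1 --b--> 6
6 --b--> 5
5 --a--> 6
6 --b--> 5
5 --a--> 6
6 --b--> 5
5 --c--> 6
6 --b--> 5
End in state 5, which is not an accepting state.

rejected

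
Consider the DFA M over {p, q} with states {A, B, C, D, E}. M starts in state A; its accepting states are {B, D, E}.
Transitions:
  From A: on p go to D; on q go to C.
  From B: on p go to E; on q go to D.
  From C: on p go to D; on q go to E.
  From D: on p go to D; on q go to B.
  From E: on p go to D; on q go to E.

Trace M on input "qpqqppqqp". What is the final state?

A --q--> C
C --p--> D
D --q--> B
B --q--> D
D --p--> D
D --p--> D
D --q--> B
B --q--> D
D --p--> D

D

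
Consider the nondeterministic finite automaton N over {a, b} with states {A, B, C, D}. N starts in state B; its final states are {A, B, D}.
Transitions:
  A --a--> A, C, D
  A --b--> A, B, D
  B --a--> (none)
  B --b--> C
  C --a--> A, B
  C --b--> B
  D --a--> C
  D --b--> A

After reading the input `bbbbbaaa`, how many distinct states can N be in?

4

Start: {B}
read b: {C}
read b: {B}
read b: {C}
read b: {B}
read b: {C}
read a: {A, B}
read a: {A, C, D}
read a: {A, B, C, D}
Final reachable set {A, B, C, D} has 4 states.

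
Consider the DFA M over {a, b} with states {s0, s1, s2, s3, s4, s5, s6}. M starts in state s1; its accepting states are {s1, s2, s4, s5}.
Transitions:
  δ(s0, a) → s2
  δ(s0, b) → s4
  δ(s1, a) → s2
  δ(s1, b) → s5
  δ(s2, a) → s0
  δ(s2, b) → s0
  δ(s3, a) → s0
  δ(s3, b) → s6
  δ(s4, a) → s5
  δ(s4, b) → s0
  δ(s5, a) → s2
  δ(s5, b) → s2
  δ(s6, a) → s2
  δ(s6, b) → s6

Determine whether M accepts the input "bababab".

rejected

s1 --b--> s5
s5 --a--> s2
s2 --b--> s0
s0 --a--> s2
s2 --b--> s0
s0 --a--> s2
s2 --b--> s0
End in state s0, which is not an accepting state.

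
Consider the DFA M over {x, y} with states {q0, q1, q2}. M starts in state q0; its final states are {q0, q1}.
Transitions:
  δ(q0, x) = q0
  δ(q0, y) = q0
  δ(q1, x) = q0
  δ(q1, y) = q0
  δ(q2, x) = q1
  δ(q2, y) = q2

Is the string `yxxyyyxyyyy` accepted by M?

q0 --y--> q0
q0 --x--> q0
q0 --x--> q0
q0 --y--> q0
q0 --y--> q0
q0 --y--> q0
q0 --x--> q0
q0 --y--> q0
q0 --y--> q0
q0 --y--> q0
q0 --y--> q0
End in state q0, which is an accepting state.

accepted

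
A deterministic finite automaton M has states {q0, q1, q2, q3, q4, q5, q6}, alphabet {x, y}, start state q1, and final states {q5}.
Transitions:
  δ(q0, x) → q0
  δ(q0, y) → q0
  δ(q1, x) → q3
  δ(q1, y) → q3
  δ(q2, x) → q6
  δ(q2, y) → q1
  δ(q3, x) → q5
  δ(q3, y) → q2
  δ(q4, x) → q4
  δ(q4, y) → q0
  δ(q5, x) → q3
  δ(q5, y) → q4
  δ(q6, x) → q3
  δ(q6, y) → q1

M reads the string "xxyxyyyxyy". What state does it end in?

q0

q1 --x--> q3
q3 --x--> q5
q5 --y--> q4
q4 --x--> q4
q4 --y--> q0
q0 --y--> q0
q0 --y--> q0
q0 --x--> q0
q0 --y--> q0
q0 --y--> q0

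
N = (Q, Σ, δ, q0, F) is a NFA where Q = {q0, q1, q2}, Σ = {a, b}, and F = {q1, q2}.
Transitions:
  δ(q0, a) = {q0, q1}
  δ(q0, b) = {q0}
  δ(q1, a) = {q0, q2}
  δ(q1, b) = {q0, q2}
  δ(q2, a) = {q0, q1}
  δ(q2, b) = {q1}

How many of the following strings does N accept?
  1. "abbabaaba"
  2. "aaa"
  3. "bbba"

3

"abbabaaba": accepted
"aaa": accepted
"bbba": accepted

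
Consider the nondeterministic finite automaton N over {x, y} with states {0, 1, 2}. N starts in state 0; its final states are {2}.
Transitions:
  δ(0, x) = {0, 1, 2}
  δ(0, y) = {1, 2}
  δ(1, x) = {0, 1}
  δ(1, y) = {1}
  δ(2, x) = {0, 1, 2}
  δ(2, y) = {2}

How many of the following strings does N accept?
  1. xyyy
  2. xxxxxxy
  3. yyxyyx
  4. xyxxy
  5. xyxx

xyyy: accepted
xxxxxxy: accepted
yyxyyx: accepted
xyxxy: accepted
xyxx: accepted

5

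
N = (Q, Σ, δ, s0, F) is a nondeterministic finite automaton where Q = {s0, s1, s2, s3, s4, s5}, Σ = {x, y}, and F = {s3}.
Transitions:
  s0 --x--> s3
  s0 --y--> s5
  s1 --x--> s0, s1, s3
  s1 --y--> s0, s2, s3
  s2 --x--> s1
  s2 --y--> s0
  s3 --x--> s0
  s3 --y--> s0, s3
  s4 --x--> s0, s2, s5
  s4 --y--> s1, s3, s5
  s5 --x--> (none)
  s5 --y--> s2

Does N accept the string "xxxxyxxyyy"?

rejected

Start: {s0}
read x: {s3}
read x: {s0}
read x: {s3}
read x: {s0}
read y: {s5}
read x: {}
The reachable set is empty and stays empty for the remaining 4 symbols.
Reachable ∩ accepting = {} — empty.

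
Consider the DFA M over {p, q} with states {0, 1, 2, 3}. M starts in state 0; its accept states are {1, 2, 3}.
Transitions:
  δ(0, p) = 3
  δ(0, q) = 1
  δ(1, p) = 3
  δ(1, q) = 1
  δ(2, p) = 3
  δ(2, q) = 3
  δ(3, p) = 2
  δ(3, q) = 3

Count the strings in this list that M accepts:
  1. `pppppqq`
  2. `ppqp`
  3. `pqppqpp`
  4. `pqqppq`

4

`pppppqq`: accepted
`ppqp`: accepted
`pqppqpp`: accepted
`pqqppq`: accepted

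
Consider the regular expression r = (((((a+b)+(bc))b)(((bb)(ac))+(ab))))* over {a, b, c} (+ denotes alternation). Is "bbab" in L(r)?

yes

Split into 1 piece bbab; each matches ((((a+b)+(bc))b)(((bb)(ac))+(ab))).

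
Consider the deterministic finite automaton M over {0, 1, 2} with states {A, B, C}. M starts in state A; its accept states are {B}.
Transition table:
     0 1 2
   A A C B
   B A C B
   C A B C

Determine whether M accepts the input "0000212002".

A --0--> A
A --0--> A
A --0--> A
A --0--> A
A --2--> B
B --1--> C
C --2--> C
C --0--> A
A --0--> A
A --2--> B
End in state B, which is an accepting state.

accepted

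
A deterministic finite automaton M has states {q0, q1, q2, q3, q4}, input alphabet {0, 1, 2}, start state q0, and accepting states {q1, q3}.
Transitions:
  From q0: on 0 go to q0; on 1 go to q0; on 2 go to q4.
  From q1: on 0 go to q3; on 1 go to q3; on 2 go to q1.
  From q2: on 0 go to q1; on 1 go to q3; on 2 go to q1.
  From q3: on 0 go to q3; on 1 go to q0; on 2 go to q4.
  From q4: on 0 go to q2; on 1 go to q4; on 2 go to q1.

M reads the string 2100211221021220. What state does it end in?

q0 --2--> q4
q4 --1--> q4
q4 --0--> q2
q2 --0--> q1
q1 --2--> q1
q1 --1--> q3
q3 --1--> q0
q0 --2--> q4
q4 --2--> q1
q1 --1--> q3
q3 --0--> q3
q3 --2--> q4
q4 --1--> q4
q4 --2--> q1
q1 --2--> q1
q1 --0--> q3

q3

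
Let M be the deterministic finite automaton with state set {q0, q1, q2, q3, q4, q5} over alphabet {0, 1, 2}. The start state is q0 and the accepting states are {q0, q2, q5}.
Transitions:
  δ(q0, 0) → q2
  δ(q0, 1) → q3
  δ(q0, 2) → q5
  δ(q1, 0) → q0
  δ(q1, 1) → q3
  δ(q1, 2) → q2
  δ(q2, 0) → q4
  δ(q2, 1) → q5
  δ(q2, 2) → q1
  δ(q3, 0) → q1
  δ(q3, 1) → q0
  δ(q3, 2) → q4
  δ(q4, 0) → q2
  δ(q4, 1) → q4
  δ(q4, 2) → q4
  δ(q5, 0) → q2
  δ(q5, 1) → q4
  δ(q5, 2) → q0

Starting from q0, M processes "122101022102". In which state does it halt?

q0 --1--> q3
q3 --2--> q4
q4 --2--> q4
q4 --1--> q4
q4 --0--> q2
q2 --1--> q5
q5 --0--> q2
q2 --2--> q1
q1 --2--> q2
q2 --1--> q5
q5 --0--> q2
q2 --2--> q1

q1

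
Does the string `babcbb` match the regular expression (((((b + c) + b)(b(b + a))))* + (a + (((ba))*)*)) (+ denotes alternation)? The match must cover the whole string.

Neither ((((b+c)+b)(b(b+a))))* nor (a+(((ba))*)*) matches babcbb.

no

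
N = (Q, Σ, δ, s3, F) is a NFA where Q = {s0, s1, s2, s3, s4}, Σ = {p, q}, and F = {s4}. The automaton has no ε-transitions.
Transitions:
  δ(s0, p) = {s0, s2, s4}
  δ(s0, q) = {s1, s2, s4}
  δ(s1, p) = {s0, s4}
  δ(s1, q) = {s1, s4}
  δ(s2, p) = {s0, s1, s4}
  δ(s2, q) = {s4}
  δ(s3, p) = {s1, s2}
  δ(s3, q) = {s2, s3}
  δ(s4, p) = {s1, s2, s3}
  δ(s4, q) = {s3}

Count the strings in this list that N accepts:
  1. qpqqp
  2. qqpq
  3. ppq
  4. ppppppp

4

qpqqp: accepted
qqpq: accepted
ppq: accepted
ppppppp: accepted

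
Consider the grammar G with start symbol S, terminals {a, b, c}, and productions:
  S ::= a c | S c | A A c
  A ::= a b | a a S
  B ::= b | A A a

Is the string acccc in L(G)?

S ⇒ Sc ⇒ Scc ⇒ Sccc ⇒ acccc

yes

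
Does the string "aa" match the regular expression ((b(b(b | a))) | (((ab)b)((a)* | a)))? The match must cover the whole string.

no

Neither (b(b(b|a))) nor (((ab)b)((a)*|a)) matches aa.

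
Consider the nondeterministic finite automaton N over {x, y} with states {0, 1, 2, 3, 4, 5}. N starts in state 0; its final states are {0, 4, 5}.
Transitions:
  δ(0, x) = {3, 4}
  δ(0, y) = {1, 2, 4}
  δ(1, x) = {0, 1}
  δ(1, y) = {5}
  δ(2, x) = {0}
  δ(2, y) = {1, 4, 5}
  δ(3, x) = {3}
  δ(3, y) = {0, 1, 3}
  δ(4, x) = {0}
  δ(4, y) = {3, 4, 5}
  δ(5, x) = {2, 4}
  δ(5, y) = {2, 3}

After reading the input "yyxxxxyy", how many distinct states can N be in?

Start: {0}
read y: {1, 2, 4}
read y: {1, 3, 4, 5}
read x: {0, 1, 2, 3, 4}
read x: {0, 1, 3, 4}
read x: {0, 1, 3, 4}
read x: {0, 1, 3, 4}
read y: {0, 1, 2, 3, 4, 5}
read y: {0, 1, 2, 3, 4, 5}
Final reachable set {0, 1, 2, 3, 4, 5} has 6 states.

6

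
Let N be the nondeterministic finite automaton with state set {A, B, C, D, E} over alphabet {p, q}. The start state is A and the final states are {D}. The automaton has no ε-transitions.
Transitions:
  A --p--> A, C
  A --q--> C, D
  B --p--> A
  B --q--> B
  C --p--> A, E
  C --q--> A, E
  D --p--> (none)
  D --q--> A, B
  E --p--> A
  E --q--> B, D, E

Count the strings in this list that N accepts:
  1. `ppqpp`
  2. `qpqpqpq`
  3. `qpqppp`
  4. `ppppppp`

`ppqpp`: rejected
`qpqpqpq`: accepted
`qpqppp`: rejected
`ppppppp`: rejected

1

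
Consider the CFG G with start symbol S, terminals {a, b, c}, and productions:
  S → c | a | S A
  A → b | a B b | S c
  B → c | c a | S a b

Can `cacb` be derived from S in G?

S ⇒ SA ⇒ cA ⇒ caBb ⇒ cacb

yes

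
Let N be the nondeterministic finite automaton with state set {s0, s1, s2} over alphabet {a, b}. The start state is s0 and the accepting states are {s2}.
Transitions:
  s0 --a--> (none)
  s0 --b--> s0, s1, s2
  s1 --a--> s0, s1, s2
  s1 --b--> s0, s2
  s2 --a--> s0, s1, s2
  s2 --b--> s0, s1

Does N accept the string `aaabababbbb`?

rejected

Start: {s0}
read a: {}
The reachable set is empty and stays empty for the remaining 10 symbols.
Reachable ∩ accepting = {} — empty.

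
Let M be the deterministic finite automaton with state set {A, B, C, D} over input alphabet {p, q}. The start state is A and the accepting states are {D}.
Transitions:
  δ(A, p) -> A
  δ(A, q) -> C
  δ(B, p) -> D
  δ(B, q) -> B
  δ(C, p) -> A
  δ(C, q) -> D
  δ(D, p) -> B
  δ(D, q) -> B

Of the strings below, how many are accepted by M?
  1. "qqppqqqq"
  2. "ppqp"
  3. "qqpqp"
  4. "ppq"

"qqppqqqq": rejected
"ppqp": rejected
"qqpqp": accepted
"ppq": rejected

1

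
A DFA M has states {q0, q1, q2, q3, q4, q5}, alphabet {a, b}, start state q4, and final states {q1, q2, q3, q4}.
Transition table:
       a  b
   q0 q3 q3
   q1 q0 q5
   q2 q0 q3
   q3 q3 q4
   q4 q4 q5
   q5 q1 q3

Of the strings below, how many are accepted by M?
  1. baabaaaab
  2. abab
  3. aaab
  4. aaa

2

baabaaaab: accepted
abab: rejected
aaab: rejected
aaa: accepted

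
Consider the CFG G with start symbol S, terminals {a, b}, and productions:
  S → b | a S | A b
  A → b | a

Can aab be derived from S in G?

yes

S ⇒ aS ⇒ aAb ⇒ aab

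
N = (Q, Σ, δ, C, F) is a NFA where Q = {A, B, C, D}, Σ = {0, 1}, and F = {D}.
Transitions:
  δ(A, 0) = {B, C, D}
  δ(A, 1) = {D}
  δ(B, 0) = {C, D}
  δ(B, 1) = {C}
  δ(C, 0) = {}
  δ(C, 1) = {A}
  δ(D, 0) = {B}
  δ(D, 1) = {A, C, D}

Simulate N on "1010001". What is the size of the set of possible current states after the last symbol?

3

Start: {C}
read 1: {A}
read 0: {B, C, D}
read 1: {A, C, D}
read 0: {B, C, D}
read 0: {B, C, D}
read 0: {B, C, D}
read 1: {A, C, D}
Final reachable set {A, C, D} has 3 states.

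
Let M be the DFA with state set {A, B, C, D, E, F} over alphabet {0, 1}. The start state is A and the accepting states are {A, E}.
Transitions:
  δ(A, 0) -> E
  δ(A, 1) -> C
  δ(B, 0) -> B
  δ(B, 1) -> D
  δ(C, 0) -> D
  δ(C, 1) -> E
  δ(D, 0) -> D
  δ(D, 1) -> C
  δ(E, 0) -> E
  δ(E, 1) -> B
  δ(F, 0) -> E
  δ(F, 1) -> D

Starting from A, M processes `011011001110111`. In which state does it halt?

A --0--> E
E --1--> B
B --1--> D
D --0--> D
D --1--> C
C --1--> E
E --0--> E
E --0--> E
E --1--> B
B --1--> D
D --1--> C
C --0--> D
D --1--> C
C --1--> E
E --1--> B

B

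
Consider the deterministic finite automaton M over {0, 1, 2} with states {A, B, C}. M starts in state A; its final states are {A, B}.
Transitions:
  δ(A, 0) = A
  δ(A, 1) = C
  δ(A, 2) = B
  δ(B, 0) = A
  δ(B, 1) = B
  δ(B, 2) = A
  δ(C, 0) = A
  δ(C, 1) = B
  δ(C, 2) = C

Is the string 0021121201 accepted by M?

rejected

A --0--> A
A --0--> A
A --2--> B
B --1--> B
B --1--> B
B --2--> A
A --1--> C
C --2--> C
C --0--> A
A --1--> C
End in state C, which is not an accepting state.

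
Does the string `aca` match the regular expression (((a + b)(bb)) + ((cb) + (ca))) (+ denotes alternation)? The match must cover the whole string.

no

Neither ((a+b)(bb)) nor ((cb)+(ca)) matches aca.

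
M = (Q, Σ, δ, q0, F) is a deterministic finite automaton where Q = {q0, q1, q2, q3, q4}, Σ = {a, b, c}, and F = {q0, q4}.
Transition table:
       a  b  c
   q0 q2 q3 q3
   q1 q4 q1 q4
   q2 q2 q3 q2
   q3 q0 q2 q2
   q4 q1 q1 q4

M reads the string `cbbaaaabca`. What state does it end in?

q0 --c--> q3
q3 --b--> q2
q2 --b--> q3
q3 --a--> q0
q0 --a--> q2
q2 --a--> q2
q2 --a--> q2
q2 --b--> q3
q3 --c--> q2
q2 --a--> q2

q2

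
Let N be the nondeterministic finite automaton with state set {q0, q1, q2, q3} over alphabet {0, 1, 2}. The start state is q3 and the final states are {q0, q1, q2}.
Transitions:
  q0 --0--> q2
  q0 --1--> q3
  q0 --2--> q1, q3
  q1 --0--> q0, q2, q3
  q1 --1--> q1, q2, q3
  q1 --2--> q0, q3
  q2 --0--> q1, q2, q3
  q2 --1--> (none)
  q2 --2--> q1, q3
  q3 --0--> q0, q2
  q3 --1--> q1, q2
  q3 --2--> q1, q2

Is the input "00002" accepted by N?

Start: {q3}
read 0: {q0, q2}
read 0: {q1, q2, q3}
read 0: {q0, q1, q2, q3}
read 0: {q0, q1, q2, q3}
read 2: {q0, q1, q2, q3}
Reachable ∩ accepting = {q0, q1, q2} — nonempty.

accepted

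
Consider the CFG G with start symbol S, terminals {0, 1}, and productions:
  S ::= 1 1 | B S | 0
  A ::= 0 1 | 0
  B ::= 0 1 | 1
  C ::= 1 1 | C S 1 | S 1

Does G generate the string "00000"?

no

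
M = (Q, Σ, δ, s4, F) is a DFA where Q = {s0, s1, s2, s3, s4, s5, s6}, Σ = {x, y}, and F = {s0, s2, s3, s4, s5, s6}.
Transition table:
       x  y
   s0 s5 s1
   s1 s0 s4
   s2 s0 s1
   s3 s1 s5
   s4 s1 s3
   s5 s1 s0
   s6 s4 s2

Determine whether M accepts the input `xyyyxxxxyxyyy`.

accepted

s4 --x--> s1
s1 --y--> s4
s4 --y--> s3
s3 --y--> s5
s5 --x--> s1
s1 --x--> s0
s0 --x--> s5
s5 --x--> s1
s1 --y--> s4
s4 --x--> s1
s1 --y--> s4
s4 --y--> s3
s3 --y--> s5
End in state s5, which is an accepting state.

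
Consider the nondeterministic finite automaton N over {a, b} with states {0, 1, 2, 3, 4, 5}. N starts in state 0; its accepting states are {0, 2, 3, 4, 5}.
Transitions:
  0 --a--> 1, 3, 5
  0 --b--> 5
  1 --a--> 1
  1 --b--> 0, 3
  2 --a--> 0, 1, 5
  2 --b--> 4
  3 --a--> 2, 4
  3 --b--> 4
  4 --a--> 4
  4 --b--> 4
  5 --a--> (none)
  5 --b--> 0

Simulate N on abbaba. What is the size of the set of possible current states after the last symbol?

Start: {0}
read a: {1, 3, 5}
read b: {0, 3, 4}
read b: {4, 5}
read a: {4}
read b: {4}
read a: {4}
Final reachable set {4} has 1 state.

1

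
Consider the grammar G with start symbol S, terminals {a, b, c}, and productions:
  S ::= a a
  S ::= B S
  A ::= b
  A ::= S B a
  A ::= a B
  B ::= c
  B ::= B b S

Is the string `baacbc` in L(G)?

no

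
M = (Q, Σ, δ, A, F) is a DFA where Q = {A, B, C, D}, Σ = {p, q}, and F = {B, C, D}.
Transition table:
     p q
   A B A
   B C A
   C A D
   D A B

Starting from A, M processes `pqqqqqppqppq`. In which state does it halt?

A --p--> B
B --q--> A
A --q--> A
A --q--> A
A --q--> A
A --q--> A
A --p--> B
B --p--> C
C --q--> D
D --p--> A
A --p--> B
B --q--> A

A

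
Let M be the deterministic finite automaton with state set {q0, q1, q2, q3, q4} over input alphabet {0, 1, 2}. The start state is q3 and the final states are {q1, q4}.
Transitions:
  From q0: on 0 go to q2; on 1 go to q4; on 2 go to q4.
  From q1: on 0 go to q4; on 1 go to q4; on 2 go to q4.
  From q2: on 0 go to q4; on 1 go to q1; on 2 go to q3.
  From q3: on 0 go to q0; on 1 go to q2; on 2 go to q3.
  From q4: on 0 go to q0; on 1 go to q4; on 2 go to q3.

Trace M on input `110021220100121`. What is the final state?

q4

q3 --1--> q2
q2 --1--> q1
q1 --0--> q4
q4 --0--> q0
q0 --2--> q4
q4 --1--> q4
q4 --2--> q3
q3 --2--> q3
q3 --0--> q0
q0 --1--> q4
q4 --0--> q0
q0 --0--> q2
q2 --1--> q1
q1 --2--> q4
q4 --1--> q4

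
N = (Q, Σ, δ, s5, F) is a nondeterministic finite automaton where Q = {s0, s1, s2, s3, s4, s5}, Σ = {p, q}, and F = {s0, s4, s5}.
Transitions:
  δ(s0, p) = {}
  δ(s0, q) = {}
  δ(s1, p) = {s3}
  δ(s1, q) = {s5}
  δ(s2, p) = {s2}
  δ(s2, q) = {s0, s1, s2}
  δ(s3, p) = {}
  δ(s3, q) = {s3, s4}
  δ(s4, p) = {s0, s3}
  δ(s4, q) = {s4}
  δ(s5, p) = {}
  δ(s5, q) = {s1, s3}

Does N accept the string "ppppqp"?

rejected

Start: {s5}
read p: {}
The reachable set is empty and stays empty for the remaining 5 symbols.
Reachable ∩ accepting = {} — empty.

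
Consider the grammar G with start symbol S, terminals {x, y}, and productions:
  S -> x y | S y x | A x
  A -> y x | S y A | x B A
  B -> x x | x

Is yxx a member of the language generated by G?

yes

S ⇒ Ax ⇒ yxx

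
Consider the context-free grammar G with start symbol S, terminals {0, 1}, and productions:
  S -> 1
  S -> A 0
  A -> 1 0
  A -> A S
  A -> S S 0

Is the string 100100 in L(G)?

yes

S ⇒ A0 ⇒ SS00 ⇒ A0S00 ⇒ 100S00 ⇒ 100100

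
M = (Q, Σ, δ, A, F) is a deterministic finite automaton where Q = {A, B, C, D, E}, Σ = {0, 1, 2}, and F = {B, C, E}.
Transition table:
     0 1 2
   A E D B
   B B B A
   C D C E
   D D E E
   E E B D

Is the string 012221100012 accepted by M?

rejected

A --0--> E
E --1--> B
B --2--> A
A --2--> B
B --2--> A
A --1--> D
D --1--> E
E --0--> E
E --0--> E
E --0--> E
E --1--> B
B --2--> A
End in state A, which is not an accepting state.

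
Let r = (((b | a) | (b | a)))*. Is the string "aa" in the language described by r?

Split into 2 pieces a · a; each matches ((b|a)|(b|a)).

yes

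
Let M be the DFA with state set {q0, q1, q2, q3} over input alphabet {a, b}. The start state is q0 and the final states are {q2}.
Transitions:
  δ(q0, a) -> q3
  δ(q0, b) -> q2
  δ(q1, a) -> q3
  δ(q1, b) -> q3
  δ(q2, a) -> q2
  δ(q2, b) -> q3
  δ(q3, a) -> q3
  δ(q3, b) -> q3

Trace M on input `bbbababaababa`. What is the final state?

q3

q0 --b--> q2
q2 --b--> q3
q3 --b--> q3
q3 --a--> q3
q3 --b--> q3
q3 --a--> q3
q3 --b--> q3
q3 --a--> q3
q3 --a--> q3
q3 --b--> q3
q3 --a--> q3
q3 --b--> q3
q3 --a--> q3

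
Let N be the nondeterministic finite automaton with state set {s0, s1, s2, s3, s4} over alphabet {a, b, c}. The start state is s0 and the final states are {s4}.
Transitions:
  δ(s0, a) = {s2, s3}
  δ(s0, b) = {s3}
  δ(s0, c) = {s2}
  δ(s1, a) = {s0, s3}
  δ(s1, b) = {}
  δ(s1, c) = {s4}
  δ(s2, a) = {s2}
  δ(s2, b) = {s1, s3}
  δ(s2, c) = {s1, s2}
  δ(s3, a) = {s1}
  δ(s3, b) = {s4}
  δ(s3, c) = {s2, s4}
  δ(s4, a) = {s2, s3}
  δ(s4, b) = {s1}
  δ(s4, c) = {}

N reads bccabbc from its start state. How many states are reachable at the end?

Start: {s0}
read b: {s3}
read c: {s2, s4}
read c: {s1, s2}
read a: {s0, s2, s3}
read b: {s1, s3, s4}
read b: {s1, s4}
read c: {s4}
Final reachable set {s4} has 1 state.

1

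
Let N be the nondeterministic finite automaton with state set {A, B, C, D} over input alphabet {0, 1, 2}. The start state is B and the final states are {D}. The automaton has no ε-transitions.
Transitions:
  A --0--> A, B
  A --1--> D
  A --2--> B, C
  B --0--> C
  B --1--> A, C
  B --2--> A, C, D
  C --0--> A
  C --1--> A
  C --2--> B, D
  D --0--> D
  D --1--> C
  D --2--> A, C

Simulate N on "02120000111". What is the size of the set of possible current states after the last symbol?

Start: {B}
read 0: {C}
read 2: {B, D}
read 1: {A, C}
read 2: {B, C, D}
read 0: {A, C, D}
read 0: {A, B, D}
read 0: {A, B, C, D}
read 0: {A, B, C, D}
read 1: {A, C, D}
read 1: {A, C, D}
read 1: {A, C, D}
Final reachable set {A, C, D} has 3 states.

3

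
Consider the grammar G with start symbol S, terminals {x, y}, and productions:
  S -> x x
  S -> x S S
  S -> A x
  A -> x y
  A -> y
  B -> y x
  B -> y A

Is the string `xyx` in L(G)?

S ⇒ Ax ⇒ xyx

yes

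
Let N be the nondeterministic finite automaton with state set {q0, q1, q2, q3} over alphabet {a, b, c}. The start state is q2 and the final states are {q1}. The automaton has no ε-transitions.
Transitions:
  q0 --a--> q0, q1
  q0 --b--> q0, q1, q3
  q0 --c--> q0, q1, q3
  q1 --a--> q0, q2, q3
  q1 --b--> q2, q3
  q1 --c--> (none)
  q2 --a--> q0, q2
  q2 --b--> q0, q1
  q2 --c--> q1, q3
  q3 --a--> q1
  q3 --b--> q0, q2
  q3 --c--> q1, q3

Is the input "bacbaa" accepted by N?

accepted

Start: {q2}
read b: {q0, q1}
read a: {q0, q1, q2, q3}
read c: {q0, q1, q3}
read b: {q0, q1, q2, q3}
read a: {q0, q1, q2, q3}
read a: {q0, q1, q2, q3}
Reachable ∩ accepting = {q1} — nonempty.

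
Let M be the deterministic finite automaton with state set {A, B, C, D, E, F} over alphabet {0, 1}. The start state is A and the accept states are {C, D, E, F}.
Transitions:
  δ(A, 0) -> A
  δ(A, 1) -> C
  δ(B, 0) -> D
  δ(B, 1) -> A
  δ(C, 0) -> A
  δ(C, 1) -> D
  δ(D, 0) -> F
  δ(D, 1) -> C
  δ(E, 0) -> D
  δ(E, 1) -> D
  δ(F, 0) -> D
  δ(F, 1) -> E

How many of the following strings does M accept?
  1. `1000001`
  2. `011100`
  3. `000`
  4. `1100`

`1000001`: accepted
`011100`: rejected
`000`: rejected
`1100`: accepted

2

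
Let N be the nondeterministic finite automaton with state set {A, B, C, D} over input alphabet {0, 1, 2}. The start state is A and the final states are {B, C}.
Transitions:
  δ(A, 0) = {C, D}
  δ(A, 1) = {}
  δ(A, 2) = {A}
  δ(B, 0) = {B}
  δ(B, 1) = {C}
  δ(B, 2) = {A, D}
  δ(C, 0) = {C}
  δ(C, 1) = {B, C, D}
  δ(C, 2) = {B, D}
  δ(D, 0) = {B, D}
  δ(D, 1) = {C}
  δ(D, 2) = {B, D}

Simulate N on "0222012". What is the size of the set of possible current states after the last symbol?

Start: {A}
read 0: {C, D}
read 2: {B, D}
read 2: {A, B, D}
read 2: {A, B, D}
read 0: {B, C, D}
read 1: {B, C, D}
read 2: {A, B, D}
Final reachable set {A, B, D} has 3 states.

3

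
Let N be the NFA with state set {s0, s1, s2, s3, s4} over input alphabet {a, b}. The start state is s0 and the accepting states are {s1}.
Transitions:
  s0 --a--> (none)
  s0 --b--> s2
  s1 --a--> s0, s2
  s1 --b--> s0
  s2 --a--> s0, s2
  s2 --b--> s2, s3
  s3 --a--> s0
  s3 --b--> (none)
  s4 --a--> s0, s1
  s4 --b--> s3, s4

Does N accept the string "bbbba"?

Start: {s0}
read b: {s2}
read b: {s2, s3}
read b: {s2, s3}
read b: {s2, s3}
read a: {s0, s2}
Reachable ∩ accepting = {} — empty.

rejected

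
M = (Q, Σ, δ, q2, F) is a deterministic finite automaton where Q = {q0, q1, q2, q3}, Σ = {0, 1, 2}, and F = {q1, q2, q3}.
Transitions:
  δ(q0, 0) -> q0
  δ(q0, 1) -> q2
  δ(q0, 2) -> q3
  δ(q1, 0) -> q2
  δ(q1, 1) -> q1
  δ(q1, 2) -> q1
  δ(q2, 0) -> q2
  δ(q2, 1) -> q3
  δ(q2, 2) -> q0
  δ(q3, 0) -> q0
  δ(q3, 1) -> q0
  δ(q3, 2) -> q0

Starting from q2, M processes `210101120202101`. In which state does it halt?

q2 --2--> q0
q0 --1--> q2
q2 --0--> q2
q2 --1--> q3
q3 --0--> q0
q0 --1--> q2
q2 --1--> q3
q3 --2--> q0
q0 --0--> q0
q0 --2--> q3
q3 --0--> q0
q0 --2--> q3
q3 --1--> q0
q0 --0--> q0
q0 --1--> q2

q2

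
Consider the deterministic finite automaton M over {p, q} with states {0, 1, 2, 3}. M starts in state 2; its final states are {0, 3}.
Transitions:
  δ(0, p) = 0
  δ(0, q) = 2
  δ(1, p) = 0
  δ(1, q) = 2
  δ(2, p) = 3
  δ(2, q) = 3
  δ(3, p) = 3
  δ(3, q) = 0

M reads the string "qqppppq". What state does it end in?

2

2 --q--> 3
3 --q--> 0
0 --p--> 0
0 --p--> 0
0 --p--> 0
0 --p--> 0
0 --q--> 2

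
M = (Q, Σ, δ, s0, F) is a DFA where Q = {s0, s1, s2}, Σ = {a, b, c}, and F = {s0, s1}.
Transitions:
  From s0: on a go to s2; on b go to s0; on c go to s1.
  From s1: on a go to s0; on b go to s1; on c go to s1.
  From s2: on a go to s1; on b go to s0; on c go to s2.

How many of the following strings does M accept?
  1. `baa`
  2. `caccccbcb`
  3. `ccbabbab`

3

`baa`: accepted
`caccccbcb`: accepted
`ccbabbab`: accepted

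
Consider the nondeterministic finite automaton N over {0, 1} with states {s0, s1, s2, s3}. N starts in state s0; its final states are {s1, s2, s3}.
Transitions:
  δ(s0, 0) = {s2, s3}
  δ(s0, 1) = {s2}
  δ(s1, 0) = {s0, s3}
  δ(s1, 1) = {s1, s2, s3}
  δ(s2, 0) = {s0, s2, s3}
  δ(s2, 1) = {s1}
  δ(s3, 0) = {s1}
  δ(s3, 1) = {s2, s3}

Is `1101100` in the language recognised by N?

accepted

Start: {s0}
read 1: {s2}
read 1: {s1}
read 0: {s0, s3}
read 1: {s2, s3}
read 1: {s1, s2, s3}
read 0: {s0, s1, s2, s3}
read 0: {s0, s1, s2, s3}
Reachable ∩ accepting = {s1, s2, s3} — nonempty.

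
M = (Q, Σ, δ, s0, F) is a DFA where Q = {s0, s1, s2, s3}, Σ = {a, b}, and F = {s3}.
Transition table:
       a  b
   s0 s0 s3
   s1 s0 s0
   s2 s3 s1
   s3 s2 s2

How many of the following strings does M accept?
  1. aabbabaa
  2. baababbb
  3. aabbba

aabbabaa: rejected
baababbb: rejected
aabbba: rejected

0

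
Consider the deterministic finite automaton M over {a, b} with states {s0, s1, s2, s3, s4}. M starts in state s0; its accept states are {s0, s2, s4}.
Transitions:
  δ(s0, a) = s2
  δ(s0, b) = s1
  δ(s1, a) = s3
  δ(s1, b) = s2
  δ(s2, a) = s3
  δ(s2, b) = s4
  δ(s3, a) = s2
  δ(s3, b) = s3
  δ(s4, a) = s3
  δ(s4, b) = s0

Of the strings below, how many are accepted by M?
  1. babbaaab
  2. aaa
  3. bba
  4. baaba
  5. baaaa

babbaaab: accepted
aaa: accepted
bba: rejected
baaba: rejected
baaaa: accepted

3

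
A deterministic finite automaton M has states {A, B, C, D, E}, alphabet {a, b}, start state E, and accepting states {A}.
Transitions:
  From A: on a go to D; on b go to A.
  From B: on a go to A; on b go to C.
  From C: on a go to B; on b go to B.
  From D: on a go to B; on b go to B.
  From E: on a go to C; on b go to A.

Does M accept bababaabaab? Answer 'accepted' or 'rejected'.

accepted

E --b--> A
A --a--> D
D --b--> B
B --a--> A
A --b--> A
A --a--> D
D --a--> B
B --b--> C
C --a--> B
B --a--> A
A --b--> A
End in state A, which is an accepting state.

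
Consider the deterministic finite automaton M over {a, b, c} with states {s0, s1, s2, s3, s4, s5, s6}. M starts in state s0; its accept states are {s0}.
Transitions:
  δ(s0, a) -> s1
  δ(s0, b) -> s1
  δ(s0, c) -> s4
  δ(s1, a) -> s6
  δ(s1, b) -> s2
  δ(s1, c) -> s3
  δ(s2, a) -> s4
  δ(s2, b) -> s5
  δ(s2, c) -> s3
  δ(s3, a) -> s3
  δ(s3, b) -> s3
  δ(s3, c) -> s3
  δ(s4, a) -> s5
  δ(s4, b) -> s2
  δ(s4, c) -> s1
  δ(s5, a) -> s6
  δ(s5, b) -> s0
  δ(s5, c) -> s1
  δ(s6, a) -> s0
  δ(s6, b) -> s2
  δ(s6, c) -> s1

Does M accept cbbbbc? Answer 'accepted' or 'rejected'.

rejected

s0 --c--> s4
s4 --b--> s2
s2 --b--> s5
s5 --b--> s0
s0 --b--> s1
s1 --c--> s3
End in state s3, which is not an accepting state.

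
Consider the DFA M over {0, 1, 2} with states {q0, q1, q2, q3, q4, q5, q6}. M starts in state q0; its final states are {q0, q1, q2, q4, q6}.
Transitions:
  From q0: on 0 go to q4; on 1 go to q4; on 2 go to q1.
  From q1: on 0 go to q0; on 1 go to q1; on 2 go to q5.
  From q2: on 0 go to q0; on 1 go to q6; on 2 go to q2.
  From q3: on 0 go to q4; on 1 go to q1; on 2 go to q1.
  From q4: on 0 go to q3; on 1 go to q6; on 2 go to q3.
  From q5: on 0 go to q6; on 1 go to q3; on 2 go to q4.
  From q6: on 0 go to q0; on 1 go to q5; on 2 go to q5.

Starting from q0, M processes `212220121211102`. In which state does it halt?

q1

q0 --2--> q1
q1 --1--> q1
q1 --2--> q5
q5 --2--> q4
q4 --2--> q3
q3 --0--> q4
q4 --1--> q6
q6 --2--> q5
q5 --1--> q3
q3 --2--> q1
q1 --1--> q1
q1 --1--> q1
q1 --1--> q1
q1 --0--> q0
q0 --2--> q1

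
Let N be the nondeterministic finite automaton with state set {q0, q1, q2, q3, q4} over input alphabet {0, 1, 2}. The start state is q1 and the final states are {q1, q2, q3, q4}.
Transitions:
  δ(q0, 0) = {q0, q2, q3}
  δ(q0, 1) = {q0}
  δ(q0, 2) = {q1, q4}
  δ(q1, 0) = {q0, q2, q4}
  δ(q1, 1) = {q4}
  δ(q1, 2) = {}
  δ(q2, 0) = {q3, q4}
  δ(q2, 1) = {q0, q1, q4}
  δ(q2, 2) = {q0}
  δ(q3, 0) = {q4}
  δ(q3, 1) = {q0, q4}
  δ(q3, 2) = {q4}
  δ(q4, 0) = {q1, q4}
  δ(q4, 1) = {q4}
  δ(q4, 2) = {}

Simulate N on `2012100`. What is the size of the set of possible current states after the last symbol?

Start: {q1}
read 2: {}
The reachable set is empty and stays empty for the remaining 6 symbols.
Final reachable set {} has 0 states.

0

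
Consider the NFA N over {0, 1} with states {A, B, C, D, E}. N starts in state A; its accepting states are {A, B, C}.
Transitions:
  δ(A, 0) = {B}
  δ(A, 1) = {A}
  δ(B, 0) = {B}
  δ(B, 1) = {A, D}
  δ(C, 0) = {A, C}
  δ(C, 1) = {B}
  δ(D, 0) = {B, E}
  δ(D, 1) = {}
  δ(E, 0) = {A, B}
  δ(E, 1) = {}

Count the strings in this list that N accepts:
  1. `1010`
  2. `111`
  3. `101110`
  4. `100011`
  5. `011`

5

`1010`: accepted
`111`: accepted
`101110`: accepted
`100011`: accepted
`011`: accepted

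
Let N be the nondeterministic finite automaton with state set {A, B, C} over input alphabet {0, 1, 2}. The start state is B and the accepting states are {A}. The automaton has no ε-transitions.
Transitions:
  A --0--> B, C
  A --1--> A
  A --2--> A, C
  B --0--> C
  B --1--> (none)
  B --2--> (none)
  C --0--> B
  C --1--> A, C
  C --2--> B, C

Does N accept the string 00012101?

accepted

Start: {B}
read 0: {C}
read 0: {B}
read 0: {C}
read 1: {A, C}
read 2: {A, B, C}
read 1: {A, C}
read 0: {B, C}
read 1: {A, C}
Reachable ∩ accepting = {A} — nonempty.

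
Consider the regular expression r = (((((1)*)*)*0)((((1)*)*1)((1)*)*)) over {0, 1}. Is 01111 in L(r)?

Split as 0·1111: ((((1)*)*)*0) matches 0 and ((((1)*)*1)((1)*)*) matches 1111.

yes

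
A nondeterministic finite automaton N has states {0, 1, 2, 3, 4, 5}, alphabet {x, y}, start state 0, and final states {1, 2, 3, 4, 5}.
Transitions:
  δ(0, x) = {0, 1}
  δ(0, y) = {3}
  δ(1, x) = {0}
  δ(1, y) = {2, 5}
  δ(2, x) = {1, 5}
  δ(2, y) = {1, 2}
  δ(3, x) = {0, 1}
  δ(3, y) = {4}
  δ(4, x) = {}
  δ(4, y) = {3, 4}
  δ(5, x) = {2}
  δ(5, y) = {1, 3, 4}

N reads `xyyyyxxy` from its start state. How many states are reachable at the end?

Start: {0}
read x: {0, 1}
read y: {2, 3, 5}
read y: {1, 2, 3, 4}
read y: {1, 2, 3, 4, 5}
read y: {1, 2, 3, 4, 5}
read x: {0, 1, 2, 5}
read x: {0, 1, 2, 5}
read y: {1, 2, 3, 4, 5}
Final reachable set {1, 2, 3, 4, 5} has 5 states.

5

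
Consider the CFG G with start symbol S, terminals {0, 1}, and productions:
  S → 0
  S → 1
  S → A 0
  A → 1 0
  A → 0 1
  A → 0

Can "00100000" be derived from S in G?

no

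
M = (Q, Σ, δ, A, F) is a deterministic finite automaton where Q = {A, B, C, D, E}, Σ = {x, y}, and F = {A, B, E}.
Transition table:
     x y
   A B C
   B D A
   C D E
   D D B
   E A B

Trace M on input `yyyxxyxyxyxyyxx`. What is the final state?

D

A --y--> C
C --y--> E
E --y--> B
B --x--> D
D --x--> D
D --y--> B
B --x--> D
D --y--> B
B --x--> D
D --y--> B
B --x--> D
D --y--> B
B --y--> A
A --x--> B
B --x--> D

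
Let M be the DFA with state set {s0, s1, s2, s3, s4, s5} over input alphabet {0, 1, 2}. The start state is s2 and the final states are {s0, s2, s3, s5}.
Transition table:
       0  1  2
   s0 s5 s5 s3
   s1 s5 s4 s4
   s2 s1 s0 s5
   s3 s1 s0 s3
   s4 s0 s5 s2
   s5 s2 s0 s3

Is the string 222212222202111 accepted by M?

s2 --2--> s5
s5 --2--> s3
s3 --2--> s3
s3 --2--> s3
s3 --1--> s0
s0 --2--> s3
s3 --2--> s3
s3 --2--> s3
s3 --2--> s3
s3 --2--> s3
s3 --0--> s1
s1 --2--> s4
s4 --1--> s5
s5 --1--> s0
s0 --1--> s5
End in state s5, which is an accepting state.

accepted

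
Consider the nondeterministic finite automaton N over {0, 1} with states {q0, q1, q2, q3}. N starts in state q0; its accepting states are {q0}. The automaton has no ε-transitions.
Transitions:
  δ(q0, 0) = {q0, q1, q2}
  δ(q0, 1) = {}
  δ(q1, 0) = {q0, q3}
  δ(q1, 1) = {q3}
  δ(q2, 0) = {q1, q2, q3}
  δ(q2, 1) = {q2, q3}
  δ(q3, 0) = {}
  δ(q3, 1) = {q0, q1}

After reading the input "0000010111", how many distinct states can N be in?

Start: {q0}
read 0: {q0, q1, q2}
read 0: {q0, q1, q2, q3}
read 0: {q0, q1, q2, q3}
read 0: {q0, q1, q2, q3}
read 0: {q0, q1, q2, q3}
read 1: {q0, q1, q2, q3}
read 0: {q0, q1, q2, q3}
read 1: {q0, q1, q2, q3}
read 1: {q0, q1, q2, q3}
read 1: {q0, q1, q2, q3}
Final reachable set {q0, q1, q2, q3} has 4 states.

4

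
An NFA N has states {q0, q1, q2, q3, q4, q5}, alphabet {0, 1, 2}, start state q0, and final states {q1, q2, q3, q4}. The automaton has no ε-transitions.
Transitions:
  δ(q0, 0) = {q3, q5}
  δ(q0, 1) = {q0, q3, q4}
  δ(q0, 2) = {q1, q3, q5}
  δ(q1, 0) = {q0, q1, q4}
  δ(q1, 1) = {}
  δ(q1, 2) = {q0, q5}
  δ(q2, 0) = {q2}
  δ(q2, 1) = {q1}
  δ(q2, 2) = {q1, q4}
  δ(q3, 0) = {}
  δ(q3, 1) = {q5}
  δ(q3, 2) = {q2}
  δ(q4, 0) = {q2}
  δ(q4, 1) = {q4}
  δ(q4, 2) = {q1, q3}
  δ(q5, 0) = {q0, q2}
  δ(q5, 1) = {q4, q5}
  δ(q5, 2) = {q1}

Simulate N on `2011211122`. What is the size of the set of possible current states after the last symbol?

3

Start: {q0}
read 2: {q1, q3, q5}
read 0: {q0, q1, q2, q4}
read 1: {q0, q1, q3, q4}
read 1: {q0, q3, q4, q5}
read 2: {q1, q2, q3, q5}
read 1: {q1, q4, q5}
read 1: {q4, q5}
read 1: {q4, q5}
read 2: {q1, q3}
read 2: {q0, q2, q5}
Final reachable set {q0, q2, q5} has 3 states.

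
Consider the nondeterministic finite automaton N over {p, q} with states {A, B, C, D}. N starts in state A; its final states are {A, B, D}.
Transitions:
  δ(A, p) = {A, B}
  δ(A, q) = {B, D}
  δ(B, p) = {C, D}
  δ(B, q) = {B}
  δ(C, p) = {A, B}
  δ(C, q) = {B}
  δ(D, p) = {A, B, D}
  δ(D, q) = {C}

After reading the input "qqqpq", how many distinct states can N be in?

2

Start: {A}
read q: {B, D}
read q: {B, C}
read q: {B}
read p: {C, D}
read q: {B, C}
Final reachable set {B, C} has 2 states.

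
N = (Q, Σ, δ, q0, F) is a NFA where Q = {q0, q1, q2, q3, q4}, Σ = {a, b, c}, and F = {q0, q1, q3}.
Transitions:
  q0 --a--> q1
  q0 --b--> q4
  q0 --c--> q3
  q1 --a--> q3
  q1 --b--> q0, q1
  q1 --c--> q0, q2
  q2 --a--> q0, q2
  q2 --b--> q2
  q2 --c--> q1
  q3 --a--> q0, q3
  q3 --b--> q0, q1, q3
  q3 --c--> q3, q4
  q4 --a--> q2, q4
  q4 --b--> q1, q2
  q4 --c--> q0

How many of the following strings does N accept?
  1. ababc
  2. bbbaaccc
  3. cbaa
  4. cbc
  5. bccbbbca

5

ababc: accepted
bbbaaccc: accepted
cbaa: accepted
cbc: accepted
bccbbbca: accepted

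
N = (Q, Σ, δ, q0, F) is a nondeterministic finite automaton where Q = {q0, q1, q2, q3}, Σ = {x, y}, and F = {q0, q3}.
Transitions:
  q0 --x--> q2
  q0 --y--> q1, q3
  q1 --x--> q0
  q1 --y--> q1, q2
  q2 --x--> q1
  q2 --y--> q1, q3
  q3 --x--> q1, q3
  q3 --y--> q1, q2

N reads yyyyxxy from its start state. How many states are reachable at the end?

3

Start: {q0}
read y: {q1, q3}
read y: {q1, q2}
read y: {q1, q2, q3}
read y: {q1, q2, q3}
read x: {q0, q1, q3}
read x: {q0, q1, q2, q3}
read y: {q1, q2, q3}
Final reachable set {q1, q2, q3} has 3 states.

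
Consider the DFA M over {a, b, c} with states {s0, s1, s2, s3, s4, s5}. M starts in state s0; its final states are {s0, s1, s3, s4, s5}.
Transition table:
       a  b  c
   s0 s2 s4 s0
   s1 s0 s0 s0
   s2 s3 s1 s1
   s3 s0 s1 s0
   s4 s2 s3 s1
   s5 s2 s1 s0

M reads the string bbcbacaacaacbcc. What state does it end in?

s0 --b--> s4
s4 --b--> s3
s3 --c--> s0
s0 --b--> s4
s4 --a--> s2
s2 --c--> s1
s1 --a--> s0
s0 --a--> s2
s2 --c--> s1
s1 --a--> s0
s0 --a--> s2
s2 --c--> s1
s1 --b--> s0
s0 --c--> s0
s0 --c--> s0

s0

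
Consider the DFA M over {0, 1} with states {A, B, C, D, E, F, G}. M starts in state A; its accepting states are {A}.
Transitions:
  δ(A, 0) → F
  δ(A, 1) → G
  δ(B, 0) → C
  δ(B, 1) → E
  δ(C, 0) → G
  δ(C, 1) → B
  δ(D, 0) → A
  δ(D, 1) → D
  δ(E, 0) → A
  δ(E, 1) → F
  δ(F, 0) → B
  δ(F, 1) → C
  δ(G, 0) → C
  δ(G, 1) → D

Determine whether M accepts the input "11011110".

A --1--> G
G --1--> D
D --0--> A
A --1--> G
G --1--> D
D --1--> D
D --1--> D
D --0--> A
End in state A, which is an accepting state.

accepted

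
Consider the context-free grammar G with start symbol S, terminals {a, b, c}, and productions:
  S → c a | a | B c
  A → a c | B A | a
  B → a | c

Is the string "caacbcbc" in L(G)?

no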